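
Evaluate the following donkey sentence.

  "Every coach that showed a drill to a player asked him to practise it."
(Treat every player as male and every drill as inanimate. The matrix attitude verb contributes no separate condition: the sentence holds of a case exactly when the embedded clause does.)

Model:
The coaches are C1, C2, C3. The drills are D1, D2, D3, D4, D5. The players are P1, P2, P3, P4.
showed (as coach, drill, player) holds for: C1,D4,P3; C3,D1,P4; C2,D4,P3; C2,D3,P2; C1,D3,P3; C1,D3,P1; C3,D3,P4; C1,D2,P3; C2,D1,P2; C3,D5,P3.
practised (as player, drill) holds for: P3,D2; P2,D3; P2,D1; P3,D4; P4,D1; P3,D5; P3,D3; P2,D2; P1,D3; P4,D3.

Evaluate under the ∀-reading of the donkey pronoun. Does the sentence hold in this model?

"him" takes "a player" as antecedent and "it" takes "a drill"; both are donkey pronouns co-varying with the restrictor.
Strong reading: for every (c,d,p) with showed(c,d,p), practised(p,d).
Restrictor triples: (C1,D2,P3)→practised(P3,D2) ✓  (C1,D3,P1)→practised(P1,D3) ✓  (C1,D3,P3)→practised(P3,D3) ✓  (C1,D4,P3)→practised(P3,D4) ✓  (C2,D1,P2)→practised(P2,D1) ✓  (C2,D3,P2)→practised(P2,D3) ✓  (C2,D4,P3)→practised(P3,D4) ✓  (C3,D1,P4)→practised(P4,D1) ✓  (C3,D3,P4)→practised(P4,D3) ✓  (C3,D5,P3)→practised(P3,D5) ✓
Every restrictor triple satisfies the scope.

True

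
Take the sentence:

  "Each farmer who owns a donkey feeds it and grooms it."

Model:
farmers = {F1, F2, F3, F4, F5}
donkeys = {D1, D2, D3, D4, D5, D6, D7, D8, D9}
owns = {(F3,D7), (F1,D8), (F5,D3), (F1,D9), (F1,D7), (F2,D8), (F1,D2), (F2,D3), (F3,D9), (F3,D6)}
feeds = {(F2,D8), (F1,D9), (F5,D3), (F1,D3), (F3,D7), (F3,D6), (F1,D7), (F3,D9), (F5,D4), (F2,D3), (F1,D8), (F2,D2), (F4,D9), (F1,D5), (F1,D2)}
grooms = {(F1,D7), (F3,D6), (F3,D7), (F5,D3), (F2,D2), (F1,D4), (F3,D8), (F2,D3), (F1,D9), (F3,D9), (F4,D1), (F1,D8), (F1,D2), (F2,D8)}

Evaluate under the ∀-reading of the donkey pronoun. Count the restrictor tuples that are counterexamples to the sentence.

"it" takes "a donkey" as antecedent — a donkey pronoun bound across the clause boundary.
Strong reading: for every (f,d) with owns(f,d), feeds(f,d) ∧ grooms(f,d).
Restrictor pairs: (F1,D2) ✓  (F1,D7) ✓  (F1,D8) ✓  (F1,D9) ✓  (F2,D3) ✓  (F2,D8) ✓  (F3,D6) ✓  (F3,D7) ✓  (F3,D9) ✓  (F5,D3) ✓
Counterexamples (restrictor pairs failing the scope): 0.

0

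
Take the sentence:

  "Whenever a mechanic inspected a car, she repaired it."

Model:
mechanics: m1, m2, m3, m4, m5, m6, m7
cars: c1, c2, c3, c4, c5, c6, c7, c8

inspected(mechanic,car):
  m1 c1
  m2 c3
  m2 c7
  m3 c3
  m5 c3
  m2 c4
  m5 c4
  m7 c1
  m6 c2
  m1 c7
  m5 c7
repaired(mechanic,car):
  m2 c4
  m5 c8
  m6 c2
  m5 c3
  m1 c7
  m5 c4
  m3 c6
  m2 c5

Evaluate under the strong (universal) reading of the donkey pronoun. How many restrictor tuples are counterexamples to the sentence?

"it" takes "a car" as antecedent — a donkey pronoun bound across the clause boundary.
Strong reading: for every (m,c) with inspected(m,c), repaired(m,c).
Restrictor pairs: (m1,c1) ✗  (m1,c7) ✓  (m2,c3) ✗  (m2,c4) ✓  (m2,c7) ✗  (m3,c3) ✗  (m5,c3) ✓  (m5,c4) ✓  (m5,c7) ✗  (m6,c2) ✓  (m7,c1) ✗
Counterexamples (restrictor pairs failing the scope): 6.

6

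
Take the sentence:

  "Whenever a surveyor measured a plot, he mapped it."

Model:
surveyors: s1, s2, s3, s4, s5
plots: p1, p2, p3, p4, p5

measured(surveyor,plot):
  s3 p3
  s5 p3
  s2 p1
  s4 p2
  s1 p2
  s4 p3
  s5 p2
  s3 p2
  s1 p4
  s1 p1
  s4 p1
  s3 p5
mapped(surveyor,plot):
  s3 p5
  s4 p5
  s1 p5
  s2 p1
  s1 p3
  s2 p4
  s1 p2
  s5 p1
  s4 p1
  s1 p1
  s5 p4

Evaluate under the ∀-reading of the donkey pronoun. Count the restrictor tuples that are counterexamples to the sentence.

"it" takes "a plot" as antecedent — a donkey pronoun bound across the clause boundary.
Strong reading: for every (s,p) with measured(s,p), mapped(s,p).
Restrictor pairs: (s1,p1) ✓  (s1,p2) ✓  (s1,p4) ✗  (s2,p1) ✓  (s3,p2) ✗  (s3,p3) ✗  (s3,p5) ✓  (s4,p1) ✓  (s4,p2) ✗  (s4,p3) ✗  (s5,p2) ✗  (s5,p3) ✗
Counterexamples (restrictor pairs failing the scope): 7.

7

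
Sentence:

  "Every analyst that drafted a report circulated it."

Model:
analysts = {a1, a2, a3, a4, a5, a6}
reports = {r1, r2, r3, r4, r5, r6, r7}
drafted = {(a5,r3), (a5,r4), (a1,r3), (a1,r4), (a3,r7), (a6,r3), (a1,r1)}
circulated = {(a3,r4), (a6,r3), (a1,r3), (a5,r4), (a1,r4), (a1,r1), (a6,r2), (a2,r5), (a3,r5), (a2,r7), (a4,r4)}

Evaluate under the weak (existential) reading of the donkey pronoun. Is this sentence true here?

False

"it" takes "a report" as antecedent — a donkey pronoun bound across the clause boundary.
Weak reading: every analyst a with some drafted-report has at least one drafted-report r such that circulated(a,r).
Per analyst: a1:✓  a3:✗  a5:✓  a6:✓
a3 has no witness among its drafted-reports.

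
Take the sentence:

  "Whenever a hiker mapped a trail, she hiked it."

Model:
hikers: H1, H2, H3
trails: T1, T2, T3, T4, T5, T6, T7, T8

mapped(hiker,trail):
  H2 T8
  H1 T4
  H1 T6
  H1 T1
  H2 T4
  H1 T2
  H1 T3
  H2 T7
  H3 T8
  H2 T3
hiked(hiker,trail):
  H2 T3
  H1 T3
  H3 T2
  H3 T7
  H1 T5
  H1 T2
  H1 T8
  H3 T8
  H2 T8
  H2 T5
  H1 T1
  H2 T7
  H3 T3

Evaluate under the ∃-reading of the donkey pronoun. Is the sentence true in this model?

"it" takes "a trail" as antecedent — a donkey pronoun bound across the clause boundary.
Weak reading: every hiker h with some mapped-trail has at least one mapped-trail t such that hiked(h,t).
Per hiker: H1:✓  H2:✓  H3:✓
Every hiker in the restrictor has a witness.

True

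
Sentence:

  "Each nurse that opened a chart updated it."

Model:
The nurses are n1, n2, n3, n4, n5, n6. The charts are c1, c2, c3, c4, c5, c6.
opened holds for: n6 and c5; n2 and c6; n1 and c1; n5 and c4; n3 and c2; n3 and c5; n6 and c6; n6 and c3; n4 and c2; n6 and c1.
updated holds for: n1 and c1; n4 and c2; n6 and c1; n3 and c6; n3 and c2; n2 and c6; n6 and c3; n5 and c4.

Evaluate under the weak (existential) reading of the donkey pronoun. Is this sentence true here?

True

"it" takes "a chart" as antecedent — a donkey pronoun bound across the clause boundary.
Weak reading: every nurse n with some opened-chart has at least one opened-chart c such that updated(n,c).
Per nurse: n1:✓  n2:✓  n3:✓  n4:✓  n5:✓  n6:✓
Every nurse in the restrictor has a witness.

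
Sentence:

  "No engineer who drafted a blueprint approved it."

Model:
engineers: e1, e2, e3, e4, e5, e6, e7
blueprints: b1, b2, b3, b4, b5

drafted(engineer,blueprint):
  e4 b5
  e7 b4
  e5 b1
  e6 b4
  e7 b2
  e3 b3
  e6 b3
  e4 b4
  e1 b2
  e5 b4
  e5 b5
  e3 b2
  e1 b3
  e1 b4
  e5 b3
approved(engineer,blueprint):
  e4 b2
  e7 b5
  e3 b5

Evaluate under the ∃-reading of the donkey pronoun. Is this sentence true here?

"it" takes "a blueprint" as antecedent — a donkey pronoun bound across the clause boundary.
Truth condition: for no (e,b) with drafted(e,b) does approved(e,b) hold.
Restrictor pairs — does the scope hold? (e1,b2):fails  (e1,b3):fails  (e1,b4):fails  (e3,b2):fails  (e3,b3):fails  (e4,b4):fails  (e4,b5):fails  (e5,b1):fails  (e5,b3):fails  (e5,b4):fails  (e5,b5):fails  (e6,b3):fails  (e6,b4):fails  (e7,b2):fails  (e7,b4):fails
Scope holds for no restrictor pair, so the sentence is true.

True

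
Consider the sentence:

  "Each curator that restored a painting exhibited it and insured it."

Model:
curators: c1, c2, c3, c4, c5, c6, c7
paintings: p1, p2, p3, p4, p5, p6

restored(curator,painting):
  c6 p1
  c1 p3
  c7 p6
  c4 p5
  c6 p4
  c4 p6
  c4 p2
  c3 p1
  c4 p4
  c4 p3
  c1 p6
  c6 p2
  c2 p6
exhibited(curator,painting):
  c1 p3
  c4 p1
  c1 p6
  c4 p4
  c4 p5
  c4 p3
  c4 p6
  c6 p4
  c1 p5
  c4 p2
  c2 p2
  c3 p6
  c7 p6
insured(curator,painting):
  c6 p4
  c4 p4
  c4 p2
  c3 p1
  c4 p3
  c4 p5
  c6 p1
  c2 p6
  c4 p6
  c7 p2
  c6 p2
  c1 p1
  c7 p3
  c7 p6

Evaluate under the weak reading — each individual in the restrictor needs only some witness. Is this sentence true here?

"it" takes "a painting" as antecedent — a donkey pronoun bound across the clause boundary.
Weak reading: every curator c with some restored-painting has at least one restored-painting p such that exhibited(c,p) ∧ insured(c,p).
Per curator: c1:✗  c2:✗  c3:✗  c4:✓  c6:✓  c7:✓
c1 has no witness among its restored-paintings.

False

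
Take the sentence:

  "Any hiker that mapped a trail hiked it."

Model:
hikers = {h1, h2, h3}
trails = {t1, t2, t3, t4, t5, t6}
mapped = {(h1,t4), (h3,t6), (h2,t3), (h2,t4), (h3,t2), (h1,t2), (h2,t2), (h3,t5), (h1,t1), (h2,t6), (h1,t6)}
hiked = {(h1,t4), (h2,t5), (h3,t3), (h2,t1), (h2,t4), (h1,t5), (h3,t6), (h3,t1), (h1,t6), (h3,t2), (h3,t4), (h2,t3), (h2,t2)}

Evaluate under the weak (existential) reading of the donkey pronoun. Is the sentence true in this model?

"it" takes "a trail" as antecedent — a donkey pronoun bound across the clause boundary.
Weak reading: every hiker h with some mapped-trail has at least one mapped-trail t such that hiked(h,t).
Per hiker: h1:✓  h2:✓  h3:✓
Every hiker in the restrictor has a witness.

True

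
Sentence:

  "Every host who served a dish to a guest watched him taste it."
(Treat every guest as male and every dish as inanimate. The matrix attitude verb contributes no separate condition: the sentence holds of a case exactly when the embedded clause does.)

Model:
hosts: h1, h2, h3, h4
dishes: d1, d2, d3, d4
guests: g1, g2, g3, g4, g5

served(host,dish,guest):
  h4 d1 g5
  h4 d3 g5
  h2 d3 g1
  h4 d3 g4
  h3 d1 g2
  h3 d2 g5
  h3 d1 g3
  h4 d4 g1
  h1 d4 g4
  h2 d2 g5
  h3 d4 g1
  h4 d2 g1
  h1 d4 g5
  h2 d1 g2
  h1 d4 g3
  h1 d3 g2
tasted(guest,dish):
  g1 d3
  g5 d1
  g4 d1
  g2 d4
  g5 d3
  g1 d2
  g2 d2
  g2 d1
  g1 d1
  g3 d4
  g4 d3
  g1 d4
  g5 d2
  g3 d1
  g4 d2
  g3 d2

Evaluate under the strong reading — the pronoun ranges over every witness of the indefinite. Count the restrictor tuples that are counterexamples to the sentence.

3

"him" takes "a guest" as antecedent and "it" takes "a dish"; both are donkey pronouns co-varying with the restrictor.
Strong reading: for every (h,d,g) with served(h,d,g), tasted(g,d).
Restrictor triples: (h1,d3,g2)→tasted(g2,d3) ✗  (h1,d4,g3)→tasted(g3,d4) ✓  (h1,d4,g4)→tasted(g4,d4) ✗  (h1,d4,g5)→tasted(g5,d4) ✗  (h2,d1,g2)→tasted(g2,d1) ✓  (h2,d2,g5)→tasted(g5,d2) ✓  (h2,d3,g1)→tasted(g1,d3) ✓  (h3,d1,g2)→tasted(g2,d1) ✓  (h3,d1,g3)→tasted(g3,d1) ✓  (h3,d2,g5)→tasted(g5,d2) ✓  (h3,d4,g1)→tasted(g1,d4) ✓  (h4,d1,g5)→tasted(g5,d1) ✓  (h4,d2,g1)→tasted(g1,d2) ✓  (h4,d3,g4)→tasted(g4,d3) ✓  (h4,d3,g5)→tasted(g5,d3) ✓  (h4,d4,g1)→tasted(g1,d4) ✓
Counterexamples (restrictor triples failing the scope): 3.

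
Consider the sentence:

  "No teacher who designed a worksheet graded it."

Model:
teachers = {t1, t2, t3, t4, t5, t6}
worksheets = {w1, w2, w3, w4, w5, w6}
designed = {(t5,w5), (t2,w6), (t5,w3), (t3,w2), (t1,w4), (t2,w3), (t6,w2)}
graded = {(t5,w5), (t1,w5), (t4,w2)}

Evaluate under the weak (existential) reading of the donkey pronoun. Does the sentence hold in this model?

"it" takes "a worksheet" as antecedent — a donkey pronoun bound across the clause boundary.
Truth condition: for no (t,w) with designed(t,w) does graded(t,w) hold.
Restrictor pairs — does the scope hold? (t1,w4):fails  (t2,w3):fails  (t2,w6):fails  (t3,w2):fails  (t5,w3):fails  (t5,w5):holds  (t6,w2):fails
Scope holds for 1 pair(s), so the sentence is false.

False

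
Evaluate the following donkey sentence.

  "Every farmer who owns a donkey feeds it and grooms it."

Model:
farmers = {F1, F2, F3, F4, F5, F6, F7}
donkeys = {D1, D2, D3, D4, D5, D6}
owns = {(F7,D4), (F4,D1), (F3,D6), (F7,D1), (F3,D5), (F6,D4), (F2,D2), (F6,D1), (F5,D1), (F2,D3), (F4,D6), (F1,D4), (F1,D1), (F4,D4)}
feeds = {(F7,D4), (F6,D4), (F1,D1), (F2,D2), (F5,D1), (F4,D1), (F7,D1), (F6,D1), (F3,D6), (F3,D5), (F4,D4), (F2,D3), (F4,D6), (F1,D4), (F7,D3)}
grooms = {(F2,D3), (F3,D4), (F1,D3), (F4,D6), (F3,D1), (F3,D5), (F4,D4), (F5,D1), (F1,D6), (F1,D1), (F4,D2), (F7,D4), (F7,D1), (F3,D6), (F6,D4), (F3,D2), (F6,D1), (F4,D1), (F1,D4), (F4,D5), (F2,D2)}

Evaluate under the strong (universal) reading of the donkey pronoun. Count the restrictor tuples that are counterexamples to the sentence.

"it" takes "a donkey" as antecedent — a donkey pronoun bound across the clause boundary.
Strong reading: for every (f,d) with owns(f,d), feeds(f,d) ∧ grooms(f,d).
Restrictor pairs: (F1,D1) ✓  (F1,D4) ✓  (F2,D2) ✓  (F2,D3) ✓  (F3,D5) ✓  (F3,D6) ✓  (F4,D1) ✓  (F4,D4) ✓  (F4,D6) ✓  (F5,D1) ✓  (F6,D1) ✓  (F6,D4) ✓  (F7,D1) ✓  (F7,D4) ✓
Counterexamples (restrictor pairs failing the scope): 0.

0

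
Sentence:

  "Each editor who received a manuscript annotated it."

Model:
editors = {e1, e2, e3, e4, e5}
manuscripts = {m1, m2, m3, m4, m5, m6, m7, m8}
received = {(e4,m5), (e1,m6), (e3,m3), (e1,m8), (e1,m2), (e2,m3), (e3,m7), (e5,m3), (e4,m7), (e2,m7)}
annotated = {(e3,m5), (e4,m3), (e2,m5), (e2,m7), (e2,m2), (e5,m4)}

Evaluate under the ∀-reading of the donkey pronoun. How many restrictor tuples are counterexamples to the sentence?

9

"it" takes "a manuscript" as antecedent — a donkey pronoun bound across the clause boundary.
Strong reading: for every (e,m) with received(e,m), annotated(e,m).
Restrictor pairs: (e1,m2) ✗  (e1,m6) ✗  (e1,m8) ✗  (e2,m3) ✗  (e2,m7) ✓  (e3,m3) ✗  (e3,m7) ✗  (e4,m5) ✗  (e4,m7) ✗  (e5,m3) ✗
Counterexamples (restrictor pairs failing the scope): 9.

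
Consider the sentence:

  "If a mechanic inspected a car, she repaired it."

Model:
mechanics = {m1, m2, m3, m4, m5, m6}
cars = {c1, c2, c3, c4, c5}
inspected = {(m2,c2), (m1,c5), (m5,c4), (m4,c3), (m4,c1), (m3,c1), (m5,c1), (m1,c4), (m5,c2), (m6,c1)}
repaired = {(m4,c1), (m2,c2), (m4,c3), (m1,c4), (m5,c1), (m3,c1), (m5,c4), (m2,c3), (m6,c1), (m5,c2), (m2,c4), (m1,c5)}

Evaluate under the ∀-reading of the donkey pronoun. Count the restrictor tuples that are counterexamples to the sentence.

"it" takes "a car" as antecedent — a donkey pronoun bound across the clause boundary.
Strong reading: for every (m,c) with inspected(m,c), repaired(m,c).
Restrictor pairs: (m1,c4) ✓  (m1,c5) ✓  (m2,c2) ✓  (m3,c1) ✓  (m4,c1) ✓  (m4,c3) ✓  (m5,c1) ✓  (m5,c2) ✓  (m5,c4) ✓  (m6,c1) ✓
Counterexamples (restrictor pairs failing the scope): 0.

0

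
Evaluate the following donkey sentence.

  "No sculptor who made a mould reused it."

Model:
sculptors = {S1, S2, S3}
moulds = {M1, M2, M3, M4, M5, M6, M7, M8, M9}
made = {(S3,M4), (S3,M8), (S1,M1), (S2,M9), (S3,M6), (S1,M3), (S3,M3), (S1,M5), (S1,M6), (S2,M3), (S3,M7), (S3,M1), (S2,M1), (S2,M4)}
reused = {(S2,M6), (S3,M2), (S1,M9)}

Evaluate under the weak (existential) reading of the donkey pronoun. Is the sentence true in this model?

True

"it" takes "a mould" as antecedent — a donkey pronoun bound across the clause boundary.
Truth condition: for no (s,m) with made(s,m) does reused(s,m) hold.
Restrictor pairs — does the scope hold? (S1,M1):fails  (S1,M3):fails  (S1,M5):fails  (S1,M6):fails  (S2,M1):fails  (S2,M3):fails  (S2,M4):fails  (S2,M9):fails  (S3,M1):fails  (S3,M3):fails  (S3,M4):fails  (S3,M6):fails  (S3,M7):fails  (S3,M8):fails
Scope holds for no restrictor pair, so the sentence is true.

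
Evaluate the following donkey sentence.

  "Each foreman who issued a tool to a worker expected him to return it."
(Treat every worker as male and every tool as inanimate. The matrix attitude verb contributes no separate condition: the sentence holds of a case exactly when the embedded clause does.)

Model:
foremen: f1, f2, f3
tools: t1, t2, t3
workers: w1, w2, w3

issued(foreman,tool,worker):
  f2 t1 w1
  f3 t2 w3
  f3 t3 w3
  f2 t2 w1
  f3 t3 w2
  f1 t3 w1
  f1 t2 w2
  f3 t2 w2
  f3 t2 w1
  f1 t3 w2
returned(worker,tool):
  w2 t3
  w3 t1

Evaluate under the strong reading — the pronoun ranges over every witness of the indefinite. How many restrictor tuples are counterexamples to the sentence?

"him" takes "a worker" as antecedent and "it" takes "a tool"; both are donkey pronouns co-varying with the restrictor.
Strong reading: for every (f,t,w) with issued(f,t,w), returned(w,t).
Restrictor triples: (f1,t2,w2)→returned(w2,t2) ✗  (f1,t3,w1)→returned(w1,t3) ✗  (f1,t3,w2)→returned(w2,t3) ✓  (f2,t1,w1)→returned(w1,t1) ✗  (f2,t2,w1)→returned(w1,t2) ✗  (f3,t2,w1)→returned(w1,t2) ✗  (f3,t2,w2)→returned(w2,t2) ✗  (f3,t2,w3)→returned(w3,t2) ✗  (f3,t3,w2)→returned(w2,t3) ✓  (f3,t3,w3)→returned(w3,t3) ✗
Counterexamples (restrictor triples failing the scope): 8.

8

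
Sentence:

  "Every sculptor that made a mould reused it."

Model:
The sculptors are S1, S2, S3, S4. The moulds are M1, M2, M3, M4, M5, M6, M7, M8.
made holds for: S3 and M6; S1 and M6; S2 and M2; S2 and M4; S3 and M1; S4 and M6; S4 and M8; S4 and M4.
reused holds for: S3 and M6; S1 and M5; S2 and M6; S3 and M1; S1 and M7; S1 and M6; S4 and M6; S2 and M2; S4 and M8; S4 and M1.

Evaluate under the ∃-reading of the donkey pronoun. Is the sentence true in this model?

True

"it" takes "a mould" as antecedent — a donkey pronoun bound across the clause boundary.
Weak reading: every sculptor s with some made-mould has at least one made-mould m such that reused(s,m).
Per sculptor: S1:✓  S2:✓  S3:✓  S4:✓
Every sculptor in the restrictor has a witness.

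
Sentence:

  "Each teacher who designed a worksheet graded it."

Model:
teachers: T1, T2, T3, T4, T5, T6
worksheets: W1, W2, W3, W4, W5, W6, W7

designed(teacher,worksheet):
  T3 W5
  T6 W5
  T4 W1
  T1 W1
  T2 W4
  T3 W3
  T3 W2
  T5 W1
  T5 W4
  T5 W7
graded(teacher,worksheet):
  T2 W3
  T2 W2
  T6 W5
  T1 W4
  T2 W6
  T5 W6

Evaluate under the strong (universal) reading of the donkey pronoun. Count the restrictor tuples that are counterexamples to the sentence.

9

"it" takes "a worksheet" as antecedent — a donkey pronoun bound across the clause boundary.
Strong reading: for every (t,w) with designed(t,w), graded(t,w).
Restrictor pairs: (T1,W1) ✗  (T2,W4) ✗  (T3,W2) ✗  (T3,W3) ✗  (T3,W5) ✗  (T4,W1) ✗  (T5,W1) ✗  (T5,W4) ✗  (T5,W7) ✗  (T6,W5) ✓
Counterexamples (restrictor pairs failing the scope): 9.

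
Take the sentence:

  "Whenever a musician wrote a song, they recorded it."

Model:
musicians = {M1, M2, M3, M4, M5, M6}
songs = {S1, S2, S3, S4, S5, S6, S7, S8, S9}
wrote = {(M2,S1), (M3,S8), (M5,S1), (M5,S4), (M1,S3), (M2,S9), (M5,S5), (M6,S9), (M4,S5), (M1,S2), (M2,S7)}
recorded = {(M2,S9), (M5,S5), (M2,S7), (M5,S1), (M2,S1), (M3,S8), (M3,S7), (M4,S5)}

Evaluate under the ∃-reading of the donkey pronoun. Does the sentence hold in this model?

False

"it" takes "a song" as antecedent — a donkey pronoun bound across the clause boundary.
Weak reading: every musician m with some wrote-song has at least one wrote-song s such that recorded(m,s).
Per musician: M1:✗  M2:✓  M3:✓  M4:✓  M5:✓  M6:✗
M1 has no witness among its wrote-songs.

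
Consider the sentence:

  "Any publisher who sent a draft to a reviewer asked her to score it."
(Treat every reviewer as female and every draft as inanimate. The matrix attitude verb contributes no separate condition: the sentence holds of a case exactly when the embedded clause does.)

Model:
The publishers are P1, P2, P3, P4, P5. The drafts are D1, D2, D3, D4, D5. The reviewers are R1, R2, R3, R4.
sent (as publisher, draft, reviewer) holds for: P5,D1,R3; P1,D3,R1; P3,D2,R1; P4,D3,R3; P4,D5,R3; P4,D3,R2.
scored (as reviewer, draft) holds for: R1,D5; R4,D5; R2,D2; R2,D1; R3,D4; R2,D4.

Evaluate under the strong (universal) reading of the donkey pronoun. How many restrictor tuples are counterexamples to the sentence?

6

"her" takes "a reviewer" as antecedent and "it" takes "a draft"; both are donkey pronouns co-varying with the restrictor.
Strong reading: for every (p,d,r) with sent(p,d,r), scored(r,d).
Restrictor triples: (P1,D3,R1)→scored(R1,D3) ✗  (P3,D2,R1)→scored(R1,D2) ✗  (P4,D3,R2)→scored(R2,D3) ✗  (P4,D3,R3)→scored(R3,D3) ✗  (P4,D5,R3)→scored(R3,D5) ✗  (P5,D1,R3)→scored(R3,D1) ✗
Counterexamples (restrictor triples failing the scope): 6.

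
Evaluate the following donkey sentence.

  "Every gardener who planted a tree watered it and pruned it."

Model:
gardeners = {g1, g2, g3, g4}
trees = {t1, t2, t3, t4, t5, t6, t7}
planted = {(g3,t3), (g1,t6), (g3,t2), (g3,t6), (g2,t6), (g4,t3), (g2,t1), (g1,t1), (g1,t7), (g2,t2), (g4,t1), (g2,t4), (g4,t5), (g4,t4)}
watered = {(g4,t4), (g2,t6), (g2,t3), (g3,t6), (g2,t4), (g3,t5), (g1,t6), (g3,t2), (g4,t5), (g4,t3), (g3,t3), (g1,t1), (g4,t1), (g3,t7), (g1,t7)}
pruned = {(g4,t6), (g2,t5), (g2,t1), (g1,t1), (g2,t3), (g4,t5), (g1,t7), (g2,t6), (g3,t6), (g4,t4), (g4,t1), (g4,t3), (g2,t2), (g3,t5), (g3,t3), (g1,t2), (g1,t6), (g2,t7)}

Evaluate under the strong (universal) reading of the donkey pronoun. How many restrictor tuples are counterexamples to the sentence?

"it" takes "a tree" as antecedent — a donkey pronoun bound across the clause boundary.
Strong reading: for every (g,t) with planted(g,t), watered(g,t) ∧ pruned(g,t).
Restrictor pairs: (g1,t1) ✓  (g1,t6) ✓  (g1,t7) ✓  (g2,t1) ✗  (g2,t2) ✗  (g2,t4) ✗  (g2,t6) ✓  (g3,t2) ✗  (g3,t3) ✓  (g3,t6) ✓  (g4,t1) ✓  (g4,t3) ✓  (g4,t4) ✓  (g4,t5) ✓
Counterexamples (restrictor pairs failing the scope): 4.

4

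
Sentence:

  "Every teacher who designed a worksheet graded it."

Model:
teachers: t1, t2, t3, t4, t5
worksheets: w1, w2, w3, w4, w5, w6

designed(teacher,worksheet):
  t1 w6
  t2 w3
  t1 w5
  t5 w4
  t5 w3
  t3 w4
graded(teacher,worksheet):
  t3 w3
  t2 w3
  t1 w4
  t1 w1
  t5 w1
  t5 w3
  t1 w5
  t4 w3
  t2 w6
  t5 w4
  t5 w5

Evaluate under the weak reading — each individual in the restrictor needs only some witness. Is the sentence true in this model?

False

"it" takes "a worksheet" as antecedent — a donkey pronoun bound across the clause boundary.
Weak reading: every teacher t with some designed-worksheet has at least one designed-worksheet w such that graded(t,w).
Per teacher: t1:✓  t2:✓  t3:✗  t5:✓
t3 has no witness among its designed-worksheets.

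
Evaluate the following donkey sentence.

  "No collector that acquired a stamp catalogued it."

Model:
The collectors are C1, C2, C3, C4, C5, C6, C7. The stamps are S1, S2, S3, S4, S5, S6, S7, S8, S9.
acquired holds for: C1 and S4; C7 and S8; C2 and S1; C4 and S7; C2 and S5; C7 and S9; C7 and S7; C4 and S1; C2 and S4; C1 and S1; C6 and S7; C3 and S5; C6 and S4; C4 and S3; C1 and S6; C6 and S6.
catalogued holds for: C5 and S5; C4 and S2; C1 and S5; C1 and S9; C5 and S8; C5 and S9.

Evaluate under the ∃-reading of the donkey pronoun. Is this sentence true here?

"it" takes "a stamp" as antecedent — a donkey pronoun bound across the clause boundary.
Truth condition: for no (c,s) with acquired(c,s) does catalogued(c,s) hold.
Restrictor pairs — does the scope hold? (C1,S1):fails  (C1,S4):fails  (C1,S6):fails  (C2,S1):fails  (C2,S4):fails  (C2,S5):fails  (C3,S5):fails  (C4,S1):fails  (C4,S3):fails  (C4,S7):fails  (C6,S4):fails  (C6,S6):fails  (C6,S7):fails  (C7,S7):fails  (C7,S8):fails  (C7,S9):fails
Scope holds for no restrictor pair, so the sentence is true.

True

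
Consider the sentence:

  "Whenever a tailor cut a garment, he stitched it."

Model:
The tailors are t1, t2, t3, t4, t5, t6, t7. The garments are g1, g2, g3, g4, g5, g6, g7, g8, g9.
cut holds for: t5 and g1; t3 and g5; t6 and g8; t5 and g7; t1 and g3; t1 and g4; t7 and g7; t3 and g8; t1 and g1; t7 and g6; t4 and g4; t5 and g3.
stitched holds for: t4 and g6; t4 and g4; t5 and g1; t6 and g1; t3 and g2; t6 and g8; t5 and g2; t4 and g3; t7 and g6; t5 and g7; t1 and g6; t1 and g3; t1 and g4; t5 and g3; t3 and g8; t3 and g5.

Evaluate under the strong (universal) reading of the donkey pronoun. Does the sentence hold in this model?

False

"it" takes "a garment" as antecedent — a donkey pronoun bound across the clause boundary.
Strong reading: for every (t,g) with cut(t,g), stitched(t,g).
Restrictor pairs: (t1,g1) ✗  (t1,g3) ✓  (t1,g4) ✓  (t3,g5) ✓  (t3,g8) ✓  (t4,g4) ✓  (t5,g1) ✓  (t5,g3) ✓  (t5,g7) ✓  (t6,g8) ✓  (t7,g6) ✓  (t7,g7) ✗
Counterexample: (t1,g1) is in cut but fails the scope.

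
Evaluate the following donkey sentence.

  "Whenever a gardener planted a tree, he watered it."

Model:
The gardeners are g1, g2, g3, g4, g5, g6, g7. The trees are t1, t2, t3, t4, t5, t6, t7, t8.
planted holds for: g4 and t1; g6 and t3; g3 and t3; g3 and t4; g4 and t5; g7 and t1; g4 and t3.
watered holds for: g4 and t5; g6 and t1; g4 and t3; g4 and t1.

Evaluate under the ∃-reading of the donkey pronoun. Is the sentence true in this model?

"it" takes "a tree" as antecedent — a donkey pronoun bound across the clause boundary.
Weak reading: every gardener g with some planted-tree has at least one planted-tree t such that watered(g,t).
Per gardener: g3:✗  g4:✓  g6:✗  g7:✗
g3 has no witness among its planted-trees.

False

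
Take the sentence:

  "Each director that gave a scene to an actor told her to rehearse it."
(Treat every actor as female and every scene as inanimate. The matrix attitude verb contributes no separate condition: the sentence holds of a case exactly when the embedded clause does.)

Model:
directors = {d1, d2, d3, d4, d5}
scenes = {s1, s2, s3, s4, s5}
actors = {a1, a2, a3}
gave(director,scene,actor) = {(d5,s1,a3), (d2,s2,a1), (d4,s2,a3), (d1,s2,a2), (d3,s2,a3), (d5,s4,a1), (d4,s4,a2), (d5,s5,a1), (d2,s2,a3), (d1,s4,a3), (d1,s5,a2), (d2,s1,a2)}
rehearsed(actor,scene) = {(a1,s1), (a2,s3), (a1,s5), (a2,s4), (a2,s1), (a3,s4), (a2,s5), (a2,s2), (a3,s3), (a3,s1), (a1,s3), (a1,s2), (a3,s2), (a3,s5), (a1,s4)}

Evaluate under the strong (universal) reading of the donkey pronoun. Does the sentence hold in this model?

True

"her" takes "an actor" as antecedent and "it" takes "a scene"; both are donkey pronouns co-varying with the restrictor.
Strong reading: for every (d,s,a) with gave(d,s,a), rehearsed(a,s).
Restrictor triples: (d1,s2,a2)→rehearsed(a2,s2) ✓  (d1,s4,a3)→rehearsed(a3,s4) ✓  (d1,s5,a2)→rehearsed(a2,s5) ✓  (d2,s1,a2)→rehearsed(a2,s1) ✓  (d2,s2,a1)→rehearsed(a1,s2) ✓  (d2,s2,a3)→rehearsed(a3,s2) ✓  (d3,s2,a3)→rehearsed(a3,s2) ✓  (d4,s2,a3)→rehearsed(a3,s2) ✓  (d4,s4,a2)→rehearsed(a2,s4) ✓  (d5,s1,a3)→rehearsed(a3,s1) ✓  (d5,s4,a1)→rehearsed(a1,s4) ✓  (d5,s5,a1)→rehearsed(a1,s5) ✓
Every restrictor triple satisfies the scope.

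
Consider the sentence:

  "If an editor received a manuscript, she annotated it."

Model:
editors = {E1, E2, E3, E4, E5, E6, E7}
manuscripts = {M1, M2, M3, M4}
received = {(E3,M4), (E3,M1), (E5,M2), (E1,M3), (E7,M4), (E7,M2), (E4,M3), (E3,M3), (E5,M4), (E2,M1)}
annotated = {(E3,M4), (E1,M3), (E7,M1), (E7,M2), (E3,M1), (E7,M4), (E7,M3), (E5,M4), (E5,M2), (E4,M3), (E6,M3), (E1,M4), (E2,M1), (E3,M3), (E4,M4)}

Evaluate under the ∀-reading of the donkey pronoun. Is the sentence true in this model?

"it" takes "a manuscript" as antecedent — a donkey pronoun bound across the clause boundary.
Strong reading: for every (e,m) with received(e,m), annotated(e,m).
Restrictor pairs: (E1,M3) ✓  (E2,M1) ✓  (E3,M1) ✓  (E3,M3) ✓  (E3,M4) ✓  (E4,M3) ✓  (E5,M2) ✓  (E5,M4) ✓  (E7,M2) ✓  (E7,M4) ✓
Every restrictor pair satisfies the scope.

True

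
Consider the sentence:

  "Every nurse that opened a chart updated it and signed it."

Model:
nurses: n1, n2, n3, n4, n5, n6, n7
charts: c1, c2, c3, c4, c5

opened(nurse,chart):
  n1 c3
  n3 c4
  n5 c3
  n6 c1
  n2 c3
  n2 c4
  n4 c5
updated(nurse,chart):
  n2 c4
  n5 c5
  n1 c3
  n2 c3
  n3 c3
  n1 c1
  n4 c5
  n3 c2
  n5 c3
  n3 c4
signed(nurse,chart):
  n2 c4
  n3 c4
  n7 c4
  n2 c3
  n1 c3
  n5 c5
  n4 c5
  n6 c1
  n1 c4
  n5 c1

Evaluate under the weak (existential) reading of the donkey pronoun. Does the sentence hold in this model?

"it" takes "a chart" as antecedent — a donkey pronoun bound across the clause boundary.
Weak reading: every nurse n with some opened-chart has at least one opened-chart c such that updated(n,c) ∧ signed(n,c).
Per nurse: n1:✓  n2:✓  n3:✓  n4:✓  n5:✗  n6:✗
n5 has no witness among its opened-charts.

False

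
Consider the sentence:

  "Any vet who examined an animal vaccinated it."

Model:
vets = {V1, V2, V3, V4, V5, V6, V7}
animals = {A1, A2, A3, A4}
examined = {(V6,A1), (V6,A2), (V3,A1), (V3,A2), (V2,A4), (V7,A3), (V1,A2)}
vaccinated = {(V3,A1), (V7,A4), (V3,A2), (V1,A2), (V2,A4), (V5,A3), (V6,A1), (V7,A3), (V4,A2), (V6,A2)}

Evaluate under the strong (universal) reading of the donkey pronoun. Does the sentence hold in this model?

"it" takes "an animal" as antecedent — a donkey pronoun bound across the clause boundary.
Strong reading: for every (v,a) with examined(v,a), vaccinated(v,a).
Restrictor pairs: (V1,A2) ✓  (V2,A4) ✓  (V3,A1) ✓  (V3,A2) ✓  (V6,A1) ✓  (V6,A2) ✓  (V7,A3) ✓
Every restrictor pair satisfies the scope.

True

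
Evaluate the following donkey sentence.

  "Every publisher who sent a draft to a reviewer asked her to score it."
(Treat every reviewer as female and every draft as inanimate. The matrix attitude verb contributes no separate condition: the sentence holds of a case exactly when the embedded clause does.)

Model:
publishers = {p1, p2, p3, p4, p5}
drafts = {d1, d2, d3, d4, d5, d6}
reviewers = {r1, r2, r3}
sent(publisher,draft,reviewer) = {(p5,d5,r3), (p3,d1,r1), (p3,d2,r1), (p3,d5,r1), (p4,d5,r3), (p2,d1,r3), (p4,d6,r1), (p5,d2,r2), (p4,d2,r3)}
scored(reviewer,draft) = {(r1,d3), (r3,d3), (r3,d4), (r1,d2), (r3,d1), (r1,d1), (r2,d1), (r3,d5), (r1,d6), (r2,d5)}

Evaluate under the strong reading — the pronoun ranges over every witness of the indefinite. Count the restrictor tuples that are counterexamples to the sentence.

3

"her" takes "a reviewer" as antecedent and "it" takes "a draft"; both are donkey pronouns co-varying with the restrictor.
Strong reading: for every (p,d,r) with sent(p,d,r), scored(r,d).
Restrictor triples: (p2,d1,r3)→scored(r3,d1) ✓  (p3,d1,r1)→scored(r1,d1) ✓  (p3,d2,r1)→scored(r1,d2) ✓  (p3,d5,r1)→scored(r1,d5) ✗  (p4,d2,r3)→scored(r3,d2) ✗  (p4,d5,r3)→scored(r3,d5) ✓  (p4,d6,r1)→scored(r1,d6) ✓  (p5,d2,r2)→scored(r2,d2) ✗  (p5,d5,r3)→scored(r3,d5) ✓
Counterexamples (restrictor triples failing the scope): 3.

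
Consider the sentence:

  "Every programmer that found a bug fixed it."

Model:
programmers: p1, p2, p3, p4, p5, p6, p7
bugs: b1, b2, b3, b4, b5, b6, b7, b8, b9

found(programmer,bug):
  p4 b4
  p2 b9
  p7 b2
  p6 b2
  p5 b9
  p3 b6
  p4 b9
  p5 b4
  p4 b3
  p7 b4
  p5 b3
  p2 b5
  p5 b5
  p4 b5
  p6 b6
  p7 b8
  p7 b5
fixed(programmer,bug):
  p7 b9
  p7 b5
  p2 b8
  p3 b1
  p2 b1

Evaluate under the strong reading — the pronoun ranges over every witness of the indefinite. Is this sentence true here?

"it" takes "a bug" as antecedent — a donkey pronoun bound across the clause boundary.
Strong reading: for every (p,b) with found(p,b), fixed(p,b).
Restrictor pairs: (p2,b5) ✗  (p2,b9) ✗  (p3,b6) ✗  (p4,b3) ✗  (p4,b4) ✗  (p4,b5) ✗  (p4,b9) ✗  (p5,b3) ✗  (p5,b4) ✗  (p5,b5) ✗  (p5,b9) ✗  (p6,b2) ✗  (p6,b6) ✗  (p7,b2) ✗  (p7,b4) ✗  (p7,b5) ✓  (p7,b8) ✗
Counterexample: (p2,b5) is in found but fails the scope.

False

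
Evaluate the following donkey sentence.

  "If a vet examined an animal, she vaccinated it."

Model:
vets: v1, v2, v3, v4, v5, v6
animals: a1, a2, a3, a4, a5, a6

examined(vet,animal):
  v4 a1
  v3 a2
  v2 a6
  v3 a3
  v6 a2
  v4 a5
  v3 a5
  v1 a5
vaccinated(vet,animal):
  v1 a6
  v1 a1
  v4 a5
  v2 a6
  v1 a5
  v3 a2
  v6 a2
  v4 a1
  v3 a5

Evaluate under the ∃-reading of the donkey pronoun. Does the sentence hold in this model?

True

"it" takes "an animal" as antecedent — a donkey pronoun bound across the clause boundary.
Weak reading: every vet v with some examined-animal has at least one examined-animal a such that vaccinated(v,a).
Per vet: v1:✓  v2:✓  v3:✓  v4:✓  v6:✓
Every vet in the restrictor has a witness.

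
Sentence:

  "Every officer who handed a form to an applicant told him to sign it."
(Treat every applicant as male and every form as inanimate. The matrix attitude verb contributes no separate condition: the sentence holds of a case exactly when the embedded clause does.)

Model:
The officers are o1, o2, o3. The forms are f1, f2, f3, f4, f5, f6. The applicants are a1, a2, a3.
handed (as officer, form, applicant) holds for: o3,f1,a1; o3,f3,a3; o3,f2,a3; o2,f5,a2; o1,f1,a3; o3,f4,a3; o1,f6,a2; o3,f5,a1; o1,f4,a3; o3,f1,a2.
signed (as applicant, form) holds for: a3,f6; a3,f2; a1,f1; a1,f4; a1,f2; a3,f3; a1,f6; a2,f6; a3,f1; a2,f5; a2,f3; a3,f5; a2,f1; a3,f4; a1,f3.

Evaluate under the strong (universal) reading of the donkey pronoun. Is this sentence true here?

"him" takes "an applicant" as antecedent and "it" takes "a form"; both are donkey pronouns co-varying with the restrictor.
Strong reading: for every (o,f,a) with handed(o,f,a), signed(a,f).
Restrictor triples: (o1,f1,a3)→signed(a3,f1) ✓  (o1,f4,a3)→signed(a3,f4) ✓  (o1,f6,a2)→signed(a2,f6) ✓  (o2,f5,a2)→signed(a2,f5) ✓  (o3,f1,a1)→signed(a1,f1) ✓  (o3,f1,a2)→signed(a2,f1) ✓  (o3,f2,a3)→signed(a3,f2) ✓  (o3,f3,a3)→signed(a3,f3) ✓  (o3,f4,a3)→signed(a3,f4) ✓  (o3,f5,a1)→signed(a1,f5) ✗
Counterexample: (o3,f5,a1) — signed(a1,f5) does not hold.

False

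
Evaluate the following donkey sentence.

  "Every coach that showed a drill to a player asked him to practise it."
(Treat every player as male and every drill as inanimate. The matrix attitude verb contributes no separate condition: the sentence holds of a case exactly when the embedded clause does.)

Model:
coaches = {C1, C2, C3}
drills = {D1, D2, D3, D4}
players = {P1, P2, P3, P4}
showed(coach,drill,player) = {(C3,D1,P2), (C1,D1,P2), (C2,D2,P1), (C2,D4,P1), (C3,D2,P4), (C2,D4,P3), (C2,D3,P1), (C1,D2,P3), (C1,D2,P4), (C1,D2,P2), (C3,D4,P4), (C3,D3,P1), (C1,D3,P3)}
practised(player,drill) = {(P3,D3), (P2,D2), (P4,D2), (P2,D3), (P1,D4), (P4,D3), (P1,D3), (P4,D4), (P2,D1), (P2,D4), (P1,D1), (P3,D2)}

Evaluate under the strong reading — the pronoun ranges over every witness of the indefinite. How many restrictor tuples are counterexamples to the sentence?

2

"him" takes "a player" as antecedent and "it" takes "a drill"; both are donkey pronouns co-varying with the restrictor.
Strong reading: for every (c,d,p) with showed(c,d,p), practised(p,d).
Restrictor triples: (C1,D1,P2)→practised(P2,D1) ✓  (C1,D2,P2)→practised(P2,D2) ✓  (C1,D2,P3)→practised(P3,D2) ✓  (C1,D2,P4)→practised(P4,D2) ✓  (C1,D3,P3)→practised(P3,D3) ✓  (C2,D2,P1)→practised(P1,D2) ✗  (C2,D3,P1)→practised(P1,D3) ✓  (C2,D4,P1)→practised(P1,D4) ✓  (C2,D4,P3)→practised(P3,D4) ✗  (C3,D1,P2)→practised(P2,D1) ✓  (C3,D2,P4)→practised(P4,D2) ✓  (C3,D3,P1)→practised(P1,D3) ✓  (C3,D4,P4)→practised(P4,D4) ✓
Counterexamples (restrictor triples failing the scope): 2.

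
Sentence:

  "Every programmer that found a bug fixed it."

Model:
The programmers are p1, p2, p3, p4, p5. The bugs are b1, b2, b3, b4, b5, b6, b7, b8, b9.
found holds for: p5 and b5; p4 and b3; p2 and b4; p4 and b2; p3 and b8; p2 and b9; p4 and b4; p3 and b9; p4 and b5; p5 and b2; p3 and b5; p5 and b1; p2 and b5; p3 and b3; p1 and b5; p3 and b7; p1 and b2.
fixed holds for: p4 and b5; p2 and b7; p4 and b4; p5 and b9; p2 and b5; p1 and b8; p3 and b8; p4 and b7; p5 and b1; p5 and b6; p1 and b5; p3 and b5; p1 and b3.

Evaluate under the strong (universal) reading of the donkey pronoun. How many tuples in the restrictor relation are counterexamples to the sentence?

"it" takes "a bug" as antecedent — a donkey pronoun bound across the clause boundary.
Strong reading: for every (p,b) with found(p,b), fixed(p,b).
Restrictor pairs: (p1,b2) ✗  (p1,b5) ✓  (p2,b4) ✗  (p2,b5) ✓  (p2,b9) ✗  (p3,b3) ✗  (p3,b5) ✓  (p3,b7) ✗  (p3,b8) ✓  (p3,b9) ✗  (p4,b2) ✗  (p4,b3) ✗  (p4,b4) ✓  (p4,b5) ✓  (p5,b1) ✓  (p5,b2) ✗  (p5,b5) ✗
Counterexamples (restrictor pairs failing the scope): 10.

10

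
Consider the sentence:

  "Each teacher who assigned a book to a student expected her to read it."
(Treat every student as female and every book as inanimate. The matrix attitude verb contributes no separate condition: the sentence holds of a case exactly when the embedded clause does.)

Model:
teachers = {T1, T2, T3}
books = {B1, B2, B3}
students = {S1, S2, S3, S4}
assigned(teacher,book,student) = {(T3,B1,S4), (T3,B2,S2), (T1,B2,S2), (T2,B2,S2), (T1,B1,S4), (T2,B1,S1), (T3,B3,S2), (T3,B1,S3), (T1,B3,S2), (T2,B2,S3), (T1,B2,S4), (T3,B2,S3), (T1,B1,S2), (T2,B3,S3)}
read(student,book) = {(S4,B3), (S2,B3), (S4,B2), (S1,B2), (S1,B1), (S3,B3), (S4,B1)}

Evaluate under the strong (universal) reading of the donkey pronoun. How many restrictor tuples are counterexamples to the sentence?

"her" takes "a student" as antecedent and "it" takes "a book"; both are donkey pronouns co-varying with the restrictor.
Strong reading: for every (t,b,s) with assigned(t,b,s), read(s,b).
Restrictor triples: (T1,B1,S2)→read(S2,B1) ✗  (T1,B1,S4)→read(S4,B1) ✓  (T1,B2,S2)→read(S2,B2) ✗  (T1,B2,S4)→read(S4,B2) ✓  (T1,B3,S2)→read(S2,B3) ✓  (T2,B1,S1)→read(S1,B1) ✓  (T2,B2,S2)→read(S2,B2) ✗  (T2,B2,S3)→read(S3,B2) ✗  (T2,B3,S3)→read(S3,B3) ✓  (T3,B1,S3)→read(S3,B1) ✗  (T3,B1,S4)→read(S4,B1) ✓  (T3,B2,S2)→read(S2,B2) ✗  (T3,B2,S3)→read(S3,B2) ✗  (T3,B3,S2)→read(S2,B3) ✓
Counterexamples (restrictor triples failing the scope): 7.

7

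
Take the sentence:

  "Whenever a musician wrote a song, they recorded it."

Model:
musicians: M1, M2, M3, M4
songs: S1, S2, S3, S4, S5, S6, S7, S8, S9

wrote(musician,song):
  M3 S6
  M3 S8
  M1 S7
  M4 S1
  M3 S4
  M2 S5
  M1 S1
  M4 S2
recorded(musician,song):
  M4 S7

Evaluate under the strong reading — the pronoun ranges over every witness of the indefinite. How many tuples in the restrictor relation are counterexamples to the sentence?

"it" takes "a song" as antecedent — a donkey pronoun bound across the clause boundary.
Strong reading: for every (m,s) with wrote(m,s), recorded(m,s).
Restrictor pairs: (M1,S1) ✗  (M1,S7) ✗  (M2,S5) ✗  (M3,S4) ✗  (M3,S6) ✗  (M3,S8) ✗  (M4,S1) ✗  (M4,S2) ✗
Counterexamples (restrictor pairs failing the scope): 8.

8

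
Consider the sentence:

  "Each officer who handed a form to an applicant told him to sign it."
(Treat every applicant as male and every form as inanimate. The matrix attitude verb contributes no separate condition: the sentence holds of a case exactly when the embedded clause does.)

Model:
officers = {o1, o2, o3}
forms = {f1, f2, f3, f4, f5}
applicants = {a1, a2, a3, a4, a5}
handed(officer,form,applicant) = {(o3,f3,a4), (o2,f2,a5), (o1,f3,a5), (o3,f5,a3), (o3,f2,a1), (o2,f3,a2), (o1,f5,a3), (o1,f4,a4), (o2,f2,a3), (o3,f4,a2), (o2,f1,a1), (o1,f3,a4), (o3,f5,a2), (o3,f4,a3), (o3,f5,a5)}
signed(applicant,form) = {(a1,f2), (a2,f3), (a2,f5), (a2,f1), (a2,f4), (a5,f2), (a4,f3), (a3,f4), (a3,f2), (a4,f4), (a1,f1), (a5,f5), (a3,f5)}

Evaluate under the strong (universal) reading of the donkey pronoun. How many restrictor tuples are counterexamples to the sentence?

"him" takes "an applicant" as antecedent and "it" takes "a form"; both are donkey pronouns co-varying with the restrictor.
Strong reading: for every (o,f,a) with handed(o,f,a), signed(a,f).
Restrictor triples: (o1,f3,a4)→signed(a4,f3) ✓  (o1,f3,a5)→signed(a5,f3) ✗  (o1,f4,a4)→signed(a4,f4) ✓  (o1,f5,a3)→signed(a3,f5) ✓  (o2,f1,a1)→signed(a1,f1) ✓  (o2,f2,a3)→signed(a3,f2) ✓  (o2,f2,a5)→signed(a5,f2) ✓  (o2,f3,a2)→signed(a2,f3) ✓  (o3,f2,a1)→signed(a1,f2) ✓  (o3,f3,a4)→signed(a4,f3) ✓  (o3,f4,a2)→signed(a2,f4) ✓  (o3,f4,a3)→signed(a3,f4) ✓  (o3,f5,a2)→signed(a2,f5) ✓  (o3,f5,a3)→signed(a3,f5) ✓  (o3,f5,a5)→signed(a5,f5) ✓
Counterexamples (restrictor triples failing the scope): 1.

1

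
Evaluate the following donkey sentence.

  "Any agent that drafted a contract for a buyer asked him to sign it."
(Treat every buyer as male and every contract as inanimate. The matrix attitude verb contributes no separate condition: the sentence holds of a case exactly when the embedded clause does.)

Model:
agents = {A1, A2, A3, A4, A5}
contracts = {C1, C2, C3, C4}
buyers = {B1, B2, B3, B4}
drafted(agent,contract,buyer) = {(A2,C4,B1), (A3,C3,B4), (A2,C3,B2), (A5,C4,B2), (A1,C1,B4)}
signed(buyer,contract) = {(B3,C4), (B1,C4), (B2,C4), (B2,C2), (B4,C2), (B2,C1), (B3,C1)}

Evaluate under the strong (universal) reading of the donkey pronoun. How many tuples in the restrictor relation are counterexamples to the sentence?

3

"him" takes "a buyer" as antecedent and "it" takes "a contract"; both are donkey pronouns co-varying with the restrictor.
Strong reading: for every (a,c,b) with drafted(a,c,b), signed(b,c).
Restrictor triples: (A1,C1,B4)→signed(B4,C1) ✗  (A2,C3,B2)→signed(B2,C3) ✗  (A2,C4,B1)→signed(B1,C4) ✓  (A3,C3,B4)→signed(B4,C3) ✗  (A5,C4,B2)→signed(B2,C4) ✓
Counterexamples (restrictor triples failing the scope): 3.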